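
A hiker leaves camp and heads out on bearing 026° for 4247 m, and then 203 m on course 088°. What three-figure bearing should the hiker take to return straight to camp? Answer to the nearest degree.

Leg 1 (026°, 4247 m): east 4247 sin 26° = 1861.76, north 4247 cos 26° = 3817.18
Leg 2 (088°, 203 m): east 203 sin 88° = 202.88, north 203 cos 88° = 7.08
Net displacement: 2064.64 east, 3824.26 north. Direction back to start is (-2064.64, -3824.26): bearing = atan2(-2064.64, -3824.26) mod 360° = 208.36° ≈ 208°.

208°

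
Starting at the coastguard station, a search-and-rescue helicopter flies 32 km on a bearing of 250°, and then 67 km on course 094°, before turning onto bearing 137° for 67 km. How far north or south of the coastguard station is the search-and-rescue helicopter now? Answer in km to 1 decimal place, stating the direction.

Leg 1 (250°, 32 km): east 32 sin 250° = -30.07, north 32 cos 250° = -10.94
Leg 2 (094°, 67 km): east 67 sin 94° = 66.84, north 67 cos 94° = -4.67
Leg 3 (137°, 67 km): east 67 sin 137° = 45.69, north 67 cos 137° = -49.00
Net north component: -64.62 km.

64.6 km south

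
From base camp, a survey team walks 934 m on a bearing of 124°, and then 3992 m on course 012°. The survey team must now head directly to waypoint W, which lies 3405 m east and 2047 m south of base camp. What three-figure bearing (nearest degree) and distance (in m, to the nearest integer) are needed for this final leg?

Leg 1 (124°, 934 m): east 934 sin 124° = 774.32, north 934 cos 124° = -522.29
Leg 2 (012°, 3992 m): east 3992 sin 12° = 829.98, north 3992 cos 12° = 3904.77
Current position: (1604.30, 3382.48). Target: (3405, -2047). Remaining: Δeast = 1800.70, Δnorth = -5429.48.
Bearing = atan2(1800.70, -5429.48) mod 360° = 161.65°; distance = √((1800.70)² + (-5429.48)²) = 5720.293 m.

162°, 5720 m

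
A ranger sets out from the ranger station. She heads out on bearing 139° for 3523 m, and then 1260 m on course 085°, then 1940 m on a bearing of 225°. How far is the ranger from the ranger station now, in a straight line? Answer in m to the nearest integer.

4493 m

Leg 1 (139°, 3523 m): east 3523 sin 139° = 2311.30, north 3523 cos 139° = -2658.84
Leg 2 (085°, 1260 m): east 1260 sin 85° = 1255.21, north 1260 cos 85° = 109.82
Leg 3 (225°, 1940 m): east 1940 sin 225° = -1371.79, north 1940 cos 225° = -1371.79
Net: 2194.71 east, -3920.81 north. Distance = √((2194.71)² + (-3920.81)²) = 4493.278 m.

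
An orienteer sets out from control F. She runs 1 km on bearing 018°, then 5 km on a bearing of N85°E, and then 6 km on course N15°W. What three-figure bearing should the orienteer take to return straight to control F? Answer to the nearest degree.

Leg 1 (018°, 1 km): east 1 sin 18° = 0.31, north 1 cos 18° = 0.95
Leg 2 (N85°E, 5 km): east 5 sin 85° = 4.98, north 5 cos 85° = 0.44
Leg 3 (N15°W, 6 km): east 6 sin 345° = -1.55, north 6 cos 345° = 5.80
Net displacement: 3.74 east, 7.18 north. Direction back to start is (-3.74, -7.18): bearing = atan2(-3.74, -7.18) mod 360° = 207.49° ≈ 207°.

207°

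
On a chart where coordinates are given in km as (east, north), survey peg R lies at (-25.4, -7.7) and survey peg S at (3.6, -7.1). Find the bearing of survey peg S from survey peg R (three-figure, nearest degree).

Δeast = 3.6 − -25.4 = 29.00; Δnorth = -7.1 − -7.7 = 0.60.
Bearing = atan2(Δeast, Δnorth) mod 360° = 88.81° ≈ 089°.

089°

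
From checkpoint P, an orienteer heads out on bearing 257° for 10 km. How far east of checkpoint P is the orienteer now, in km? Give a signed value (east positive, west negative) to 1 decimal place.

Leg 1 (257°, 10 km): east 10 sin 257° = -9.74, north 10 cos 257° = -2.25
Net east component: -9.74 km.

-9.7 km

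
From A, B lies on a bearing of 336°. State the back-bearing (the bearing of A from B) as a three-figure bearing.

Back-bearing = 336° − 180° = 156°.

156°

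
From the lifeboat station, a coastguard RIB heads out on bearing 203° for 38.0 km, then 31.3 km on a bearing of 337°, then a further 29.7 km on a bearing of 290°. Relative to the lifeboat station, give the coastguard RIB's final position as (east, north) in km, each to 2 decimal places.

(-54.99, 3.99)

Leg 1 (203°, 38.0 km): east 38.0 sin 203° = -14.85, north 38.0 cos 203° = -34.98
Leg 2 (337°, 31.3 km): east 31.3 sin 337° = -12.23, north 31.3 cos 337° = 28.81
Leg 3 (290°, 29.7 km): east 29.7 sin 290° = -27.91, north 29.7 cos 290° = 10.16
Summing: -54.99 km east, 3.99 km north → (-54.99, 3.99).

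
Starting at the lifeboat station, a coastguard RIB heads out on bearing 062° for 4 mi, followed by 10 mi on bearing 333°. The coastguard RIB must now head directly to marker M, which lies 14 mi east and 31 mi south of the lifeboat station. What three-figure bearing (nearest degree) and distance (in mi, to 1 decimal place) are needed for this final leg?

Leg 1 (062°, 4 mi): east 4 sin 62° = 3.53, north 4 cos 62° = 1.88
Leg 2 (333°, 10 mi): east 10 sin 333° = -4.54, north 10 cos 333° = 8.91
Current position: (-1.01, 10.79). Target: (14, -31). Remaining: Δeast = 15.01, Δnorth = -41.79.
Bearing = atan2(15.01, -41.79) mod 360° = 160.24°; distance = √((15.01)² + (-41.79)²) = 44.401 mi.

160°, 44.4 mi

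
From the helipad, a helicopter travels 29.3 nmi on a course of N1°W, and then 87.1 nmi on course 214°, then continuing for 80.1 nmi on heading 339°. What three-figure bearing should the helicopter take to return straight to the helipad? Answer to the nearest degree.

112°

Leg 1 (N1°W, 29.3 nmi): east 29.3 sin 359° = -0.51, north 29.3 cos 359° = 29.30
Leg 2 (214°, 87.1 nmi): east 87.1 sin 214° = -48.71, north 87.1 cos 214° = -72.21
Leg 3 (339°, 80.1 nmi): east 80.1 sin 339° = -28.71, north 80.1 cos 339° = 74.78
Net displacement: -77.92 east, 31.87 north. Direction back to start is (77.92, -31.87): bearing = atan2(77.92, -31.87) mod 360° = 112.24° ≈ 112°.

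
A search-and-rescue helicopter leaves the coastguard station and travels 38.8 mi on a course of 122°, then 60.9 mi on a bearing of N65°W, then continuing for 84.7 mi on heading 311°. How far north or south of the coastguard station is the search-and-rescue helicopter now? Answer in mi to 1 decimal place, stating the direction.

60.7 mi north

Leg 1 (122°, 38.8 mi): east 38.8 sin 122° = 32.90, north 38.8 cos 122° = -20.56
Leg 2 (N65°W, 60.9 mi): east 60.9 sin 295° = -55.19, north 60.9 cos 295° = 25.74
Leg 3 (311°, 84.7 mi): east 84.7 sin 311° = -63.92, north 84.7 cos 311° = 55.57
Net north component: 60.74 mi.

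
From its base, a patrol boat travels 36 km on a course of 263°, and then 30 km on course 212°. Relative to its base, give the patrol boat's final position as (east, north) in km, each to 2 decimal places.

Leg 1 (263°, 36 km): east 36 sin 263° = -35.73, north 36 cos 263° = -4.39
Leg 2 (212°, 30 km): east 30 sin 212° = -15.90, north 30 cos 212° = -25.44
Summing: -51.63 km east, -29.83 km north → (-51.63, -29.83).

(-51.63, -29.83)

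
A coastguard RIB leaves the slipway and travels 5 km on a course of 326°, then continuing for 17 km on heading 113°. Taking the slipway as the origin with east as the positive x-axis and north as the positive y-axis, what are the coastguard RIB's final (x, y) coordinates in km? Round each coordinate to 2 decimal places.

Leg 1 (326°, 5 km): east 5 sin 326° = -2.80, north 5 cos 326° = 4.15
Leg 2 (113°, 17 km): east 17 sin 113° = 15.65, north 17 cos 113° = -6.64
Summing: 12.85 km east, -2.50 km north → (12.85, -2.50).

(12.85, -2.50)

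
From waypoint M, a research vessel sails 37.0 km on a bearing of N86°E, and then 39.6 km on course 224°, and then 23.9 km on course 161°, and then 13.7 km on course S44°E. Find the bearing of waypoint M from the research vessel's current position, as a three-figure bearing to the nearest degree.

335°

Leg 1 (N86°E, 37.0 km): east 37.0 sin 86° = 36.91, north 37.0 cos 86° = 2.58
Leg 2 (224°, 39.6 km): east 39.6 sin 224° = -27.51, north 39.6 cos 224° = -28.49
Leg 3 (161°, 23.9 km): east 23.9 sin 161° = 7.78, north 23.9 cos 161° = -22.60
Leg 4 (S44°E, 13.7 km): east 13.7 sin 136° = 9.52, north 13.7 cos 136° = -9.85
Net displacement: 26.70 east, -58.36 north. Direction back to start is (-26.70, 58.36): bearing = atan2(-26.70, 58.36) mod 360° = 335.42° ≈ 335°.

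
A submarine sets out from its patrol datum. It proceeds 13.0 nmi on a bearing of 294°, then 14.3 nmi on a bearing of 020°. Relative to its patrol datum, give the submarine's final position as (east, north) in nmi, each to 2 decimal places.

Leg 1 (294°, 13.0 nmi): east 13.0 sin 294° = -11.88, north 13.0 cos 294° = 5.29
Leg 2 (020°, 14.3 nmi): east 14.3 sin 20° = 4.89, north 14.3 cos 20° = 13.44
Summing: -6.99 nmi east, 18.73 nmi north → (-6.99, 18.73).

(-6.99, 18.73)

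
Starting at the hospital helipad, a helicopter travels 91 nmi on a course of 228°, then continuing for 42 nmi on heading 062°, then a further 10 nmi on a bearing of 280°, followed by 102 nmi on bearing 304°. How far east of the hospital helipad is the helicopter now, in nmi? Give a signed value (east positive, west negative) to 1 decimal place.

Leg 1 (228°, 91 nmi): east 91 sin 228° = -67.63, north 91 cos 228° = -60.89
Leg 2 (062°, 42 nmi): east 42 sin 62° = 37.08, north 42 cos 62° = 19.72
Leg 3 (280°, 10 nmi): east 10 sin 280° = -9.85, north 10 cos 280° = 1.74
Leg 4 (304°, 102 nmi): east 102 sin 304° = -84.56, north 102 cos 304° = 57.04
Net east component: -124.95 nmi.

-125.0 nmi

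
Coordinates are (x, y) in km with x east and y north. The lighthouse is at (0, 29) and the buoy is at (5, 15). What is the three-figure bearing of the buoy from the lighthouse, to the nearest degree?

Δeast = 5 − 0 = 5.00; Δnorth = 15 − 29 = -14.00.
Bearing = atan2(Δeast, Δnorth) mod 360° = 160.35° ≈ 160°.

160°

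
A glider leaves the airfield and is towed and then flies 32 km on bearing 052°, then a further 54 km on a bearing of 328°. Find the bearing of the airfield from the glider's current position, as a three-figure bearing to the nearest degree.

Leg 1 (052°, 32 km): east 32 sin 52° = 25.22, north 32 cos 52° = 19.70
Leg 2 (328°, 54 km): east 54 sin 328° = -28.62, north 54 cos 328° = 45.79
Net displacement: -3.40 east, 65.50 north. Direction back to start is (3.40, -65.50): bearing = atan2(3.40, -65.50) mod 360° = 177.03° ≈ 177°.

177°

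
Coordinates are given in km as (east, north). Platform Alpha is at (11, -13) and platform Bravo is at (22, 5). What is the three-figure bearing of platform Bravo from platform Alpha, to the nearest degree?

Δeast = 22 − 11 = 11.00; Δnorth = 5 − -13 = 18.00.
Bearing = atan2(Δeast, Δnorth) mod 360° = 31.43° ≈ 031°.

031°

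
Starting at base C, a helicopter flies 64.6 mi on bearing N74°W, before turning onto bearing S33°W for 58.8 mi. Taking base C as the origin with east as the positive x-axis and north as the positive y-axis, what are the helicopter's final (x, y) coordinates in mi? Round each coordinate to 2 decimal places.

(-94.12, -31.51)

Leg 1 (N74°W, 64.6 mi): east 64.6 sin 286° = -62.10, north 64.6 cos 286° = 17.81
Leg 2 (S33°W, 58.8 mi): east 58.8 sin 213° = -32.02, north 58.8 cos 213° = -49.31
Summing: -94.12 mi east, -31.51 mi north → (-94.12, -31.51).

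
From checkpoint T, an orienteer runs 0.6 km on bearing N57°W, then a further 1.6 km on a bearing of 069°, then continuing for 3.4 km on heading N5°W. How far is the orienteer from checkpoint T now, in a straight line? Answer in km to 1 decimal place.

Leg 1 (N57°W, 0.6 km): east 0.6 sin 303° = -0.50, north 0.6 cos 303° = 0.33
Leg 2 (069°, 1.6 km): east 1.6 sin 69° = 1.49, north 1.6 cos 69° = 0.57
Leg 3 (N5°W, 3.4 km): east 3.4 sin 355° = -0.30, north 3.4 cos 355° = 3.39
Net: 0.69 east, 4.29 north. Distance = √((0.69)² + (4.29)²) = 4.343 km.

4.3 km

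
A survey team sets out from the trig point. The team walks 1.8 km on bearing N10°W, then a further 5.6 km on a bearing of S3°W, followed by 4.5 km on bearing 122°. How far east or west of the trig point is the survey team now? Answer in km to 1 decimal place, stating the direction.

3.2 km east

Leg 1 (N10°W, 1.8 km): east 1.8 sin 350° = -0.31, north 1.8 cos 350° = 1.77
Leg 2 (S3°W, 5.6 km): east 5.6 sin 183° = -0.29, north 5.6 cos 183° = -5.59
Leg 3 (122°, 4.5 km): east 4.5 sin 122° = 3.82, north 4.5 cos 122° = -2.38
Net east component: 3.21 km.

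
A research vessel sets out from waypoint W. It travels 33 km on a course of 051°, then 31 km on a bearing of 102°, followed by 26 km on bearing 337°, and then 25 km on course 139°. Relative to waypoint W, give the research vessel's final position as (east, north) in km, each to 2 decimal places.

Leg 1 (051°, 33 km): east 33 sin 51° = 25.65, north 33 cos 51° = 20.77
Leg 2 (102°, 31 km): east 31 sin 102° = 30.32, north 31 cos 102° = -6.45
Leg 3 (337°, 26 km): east 26 sin 337° = -10.16, north 26 cos 337° = 23.93
Leg 4 (139°, 25 km): east 25 sin 139° = 16.40, north 25 cos 139° = -18.87
Summing: 62.21 km east, 19.39 km north → (62.21, 19.39).

(62.21, 19.39)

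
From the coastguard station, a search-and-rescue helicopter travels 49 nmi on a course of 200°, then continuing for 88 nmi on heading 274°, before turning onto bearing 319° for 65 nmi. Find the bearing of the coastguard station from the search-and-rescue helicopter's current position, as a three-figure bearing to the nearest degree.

Leg 1 (200°, 49 nmi): east 49 sin 200° = -16.76, north 49 cos 200° = -46.04
Leg 2 (274°, 88 nmi): east 88 sin 274° = -87.79, north 88 cos 274° = 6.14
Leg 3 (319°, 65 nmi): east 65 sin 319° = -42.64, north 65 cos 319° = 49.06
Net displacement: -147.19 east, 9.15 north. Direction back to start is (147.19, -9.15): bearing = atan2(147.19, -9.15) mod 360° = 93.56° ≈ 094°.

094°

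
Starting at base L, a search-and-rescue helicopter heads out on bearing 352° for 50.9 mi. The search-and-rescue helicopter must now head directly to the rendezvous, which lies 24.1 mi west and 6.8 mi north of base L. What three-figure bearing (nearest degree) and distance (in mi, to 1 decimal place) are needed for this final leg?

201°, 46.8 mi

Leg 1 (352°, 50.9 mi): east 50.9 sin 352° = -7.08, north 50.9 cos 352° = 50.40
Current position: (-7.08, 50.40). Target: (-24.1, 6.8). Remaining: Δeast = -17.02, Δnorth = -43.60.
Bearing = atan2(-17.02, -43.60) mod 360° = 201.32°; distance = √((-17.02)² + (-43.60)²) = 46.807 mi.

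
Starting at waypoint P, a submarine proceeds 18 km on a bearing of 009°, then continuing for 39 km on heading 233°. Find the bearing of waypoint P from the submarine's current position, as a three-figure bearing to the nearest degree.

079°

Leg 1 (009°, 18 km): east 18 sin 9° = 2.82, north 18 cos 9° = 17.78
Leg 2 (233°, 39 km): east 39 sin 233° = -31.15, north 39 cos 233° = -23.47
Net displacement: -28.33 east, -5.69 north. Direction back to start is (28.33, 5.69): bearing = atan2(28.33, 5.69) mod 360° = 78.64° ≈ 079°.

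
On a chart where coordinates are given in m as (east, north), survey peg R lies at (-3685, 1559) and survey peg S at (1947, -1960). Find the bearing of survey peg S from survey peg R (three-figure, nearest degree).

122°

Δeast = 1947 − -3685 = 5632.00; Δnorth = -1960 − 1559 = -3519.00.
Bearing = atan2(Δeast, Δnorth) mod 360° = 122.00° ≈ 122°.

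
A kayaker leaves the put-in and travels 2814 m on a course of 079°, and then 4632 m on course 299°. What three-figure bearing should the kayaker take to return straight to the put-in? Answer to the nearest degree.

155°

Leg 1 (079°, 2814 m): east 2814 sin 79° = 2762.30, north 2814 cos 79° = 536.94
Leg 2 (299°, 4632 m): east 4632 sin 299° = -4051.24, north 4632 cos 299° = 2245.64
Net displacement: -1288.94 east, 2782.57 north. Direction back to start is (1288.94, -2782.57): bearing = atan2(1288.94, -2782.57) mod 360° = 155.15° ≈ 155°.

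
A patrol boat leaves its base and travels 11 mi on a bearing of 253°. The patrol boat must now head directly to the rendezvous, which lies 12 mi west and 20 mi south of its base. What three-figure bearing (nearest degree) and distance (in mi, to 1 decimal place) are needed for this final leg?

Leg 1 (253°, 11 mi): east 11 sin 253° = -10.52, north 11 cos 253° = -3.22
Current position: (-10.52, -3.22). Target: (-12, -20). Remaining: Δeast = -1.48, Δnorth = -16.78.
Bearing = atan2(-1.48, -16.78) mod 360° = 185.04°; distance = √((-1.48)² + (-16.78)²) = 16.849 mi.

185°, 16.8 mi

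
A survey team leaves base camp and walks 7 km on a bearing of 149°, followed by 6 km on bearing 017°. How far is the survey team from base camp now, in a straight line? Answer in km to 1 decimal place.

Leg 1 (149°, 7 km): east 7 sin 149° = 3.61, north 7 cos 149° = -6.00
Leg 2 (017°, 6 km): east 6 sin 17° = 1.75, north 6 cos 17° = 5.74
Net: 5.36 east, -0.26 north. Distance = √((5.36)² + (-0.26)²) = 5.366 km.

5.4 km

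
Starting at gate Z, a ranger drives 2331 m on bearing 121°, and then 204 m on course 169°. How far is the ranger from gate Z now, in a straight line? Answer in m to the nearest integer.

2472 m

Leg 1 (121°, 2331 m): east 2331 sin 121° = 1998.06, north 2331 cos 121° = -1200.55
Leg 2 (169°, 204 m): east 204 sin 169° = 38.93, north 204 cos 169° = -200.25
Net: 2036.98 east, -1400.81 north. Distance = √((2036.98)² + (-1400.81)²) = 2472.155 m.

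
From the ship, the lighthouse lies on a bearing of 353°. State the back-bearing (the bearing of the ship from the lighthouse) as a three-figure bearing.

173°

Back-bearing = 353° − 180° = 173°.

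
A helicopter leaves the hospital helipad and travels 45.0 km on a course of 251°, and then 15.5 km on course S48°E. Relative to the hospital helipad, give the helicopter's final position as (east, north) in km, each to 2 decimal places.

(-31.03, -25.02)

Leg 1 (251°, 45.0 km): east 45.0 sin 251° = -42.55, north 45.0 cos 251° = -14.65
Leg 2 (S48°E, 15.5 km): east 15.5 sin 132° = 11.52, north 15.5 cos 132° = -10.37
Summing: -31.03 km east, -25.02 km north → (-31.03, -25.02).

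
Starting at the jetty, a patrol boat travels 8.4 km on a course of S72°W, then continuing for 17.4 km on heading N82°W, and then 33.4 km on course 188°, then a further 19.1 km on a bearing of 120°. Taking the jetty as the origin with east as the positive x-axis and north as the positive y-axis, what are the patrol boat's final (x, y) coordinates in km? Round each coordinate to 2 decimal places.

(-13.33, -42.80)

Leg 1 (S72°W, 8.4 km): east 8.4 sin 252° = -7.99, north 8.4 cos 252° = -2.60
Leg 2 (N82°W, 17.4 km): east 17.4 sin 278° = -17.23, north 17.4 cos 278° = 2.42
Leg 3 (188°, 33.4 km): east 33.4 sin 188° = -4.65, north 33.4 cos 188° = -33.07
Leg 4 (120°, 19.1 km): east 19.1 sin 120° = 16.54, north 19.1 cos 120° = -9.55
Summing: -13.33 km east, -42.80 km north → (-13.33, -42.80).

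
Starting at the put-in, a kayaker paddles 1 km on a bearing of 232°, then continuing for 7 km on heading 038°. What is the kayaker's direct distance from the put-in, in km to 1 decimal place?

Leg 1 (232°, 1 km): east 1 sin 232° = -0.79, north 1 cos 232° = -0.62
Leg 2 (038°, 7 km): east 7 sin 38° = 4.31, north 7 cos 38° = 5.52
Net: 3.52 east, 4.90 north. Distance = √((3.52)² + (4.90)²) = 6.035 km.

6.0 km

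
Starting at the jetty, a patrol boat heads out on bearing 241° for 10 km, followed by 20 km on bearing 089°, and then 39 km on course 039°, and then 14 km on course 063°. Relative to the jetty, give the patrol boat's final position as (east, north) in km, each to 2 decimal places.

Leg 1 (241°, 10 km): east 10 sin 241° = -8.75, north 10 cos 241° = -4.85
Leg 2 (089°, 20 km): east 20 sin 89° = 20.00, north 20 cos 89° = 0.35
Leg 3 (039°, 39 km): east 39 sin 39° = 24.54, north 39 cos 39° = 30.31
Leg 4 (063°, 14 km): east 14 sin 63° = 12.47, north 14 cos 63° = 6.36
Summing: 48.27 km east, 32.17 km north → (48.27, 32.17).

(48.27, 32.17)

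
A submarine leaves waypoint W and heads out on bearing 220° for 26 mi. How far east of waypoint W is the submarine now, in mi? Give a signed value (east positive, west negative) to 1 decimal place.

Leg 1 (220°, 26 mi): east 26 sin 220° = -16.71, north 26 cos 220° = -19.92
Net east component: -16.71 mi.

-16.7 mi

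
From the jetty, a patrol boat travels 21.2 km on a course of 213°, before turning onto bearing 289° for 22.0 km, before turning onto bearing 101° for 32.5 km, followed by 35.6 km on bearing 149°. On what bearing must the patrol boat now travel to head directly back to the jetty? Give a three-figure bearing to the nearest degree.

339°

Leg 1 (213°, 21.2 km): east 21.2 sin 213° = -11.55, north 21.2 cos 213° = -17.78
Leg 2 (289°, 22.0 km): east 22.0 sin 289° = -20.80, north 22.0 cos 289° = 7.16
Leg 3 (101°, 32.5 km): east 32.5 sin 101° = 31.90, north 32.5 cos 101° = -6.20
Leg 4 (149°, 35.6 km): east 35.6 sin 149° = 18.34, north 35.6 cos 149° = -30.52
Net displacement: 17.89 east, -47.33 north. Direction back to start is (-17.89, 47.33): bearing = atan2(-17.89, 47.33) mod 360° = 339.30° ≈ 339°.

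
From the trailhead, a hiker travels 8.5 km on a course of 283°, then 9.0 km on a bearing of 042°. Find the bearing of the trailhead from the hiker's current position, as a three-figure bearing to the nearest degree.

165°

Leg 1 (283°, 8.5 km): east 8.5 sin 283° = -8.28, north 8.5 cos 283° = 1.91
Leg 2 (042°, 9.0 km): east 9.0 sin 42° = 6.02, north 9.0 cos 42° = 6.69
Net displacement: -2.26 east, 8.60 north. Direction back to start is (2.26, -8.60): bearing = atan2(2.26, -8.60) mod 360° = 165.28° ≈ 165°.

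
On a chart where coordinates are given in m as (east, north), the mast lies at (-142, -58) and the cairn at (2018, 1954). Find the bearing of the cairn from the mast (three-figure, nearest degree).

Δeast = 2018 − -142 = 2160.00; Δnorth = 1954 − -58 = 2012.00.
Bearing = atan2(Δeast, Δnorth) mod 360° = 47.03° ≈ 047°.

047°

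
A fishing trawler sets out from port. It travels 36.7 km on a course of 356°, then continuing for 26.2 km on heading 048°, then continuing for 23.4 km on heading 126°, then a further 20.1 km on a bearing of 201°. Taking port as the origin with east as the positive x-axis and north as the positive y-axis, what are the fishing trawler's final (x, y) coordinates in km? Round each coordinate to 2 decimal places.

(28.64, 21.62)

Leg 1 (356°, 36.7 km): east 36.7 sin 356° = -2.56, north 36.7 cos 356° = 36.61
Leg 2 (048°, 26.2 km): east 26.2 sin 48° = 19.47, north 26.2 cos 48° = 17.53
Leg 3 (126°, 23.4 km): east 23.4 sin 126° = 18.93, north 23.4 cos 126° = -13.75
Leg 4 (201°, 20.1 km): east 20.1 sin 201° = -7.20, north 20.1 cos 201° = -18.76
Summing: 28.64 km east, 21.62 km north → (28.64, 21.62).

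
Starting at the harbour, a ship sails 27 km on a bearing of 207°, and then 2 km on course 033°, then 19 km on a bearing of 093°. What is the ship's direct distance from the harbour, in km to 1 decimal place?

Leg 1 (207°, 27 km): east 27 sin 207° = -12.26, north 27 cos 207° = -24.06
Leg 2 (033°, 2 km): east 2 sin 33° = 1.09, north 2 cos 33° = 1.68
Leg 3 (093°, 19 km): east 19 sin 93° = 18.97, north 19 cos 93° = -0.99
Net: 7.81 east, -23.37 north. Distance = √((7.81)² + (-23.37)²) = 24.643 km.

24.6 km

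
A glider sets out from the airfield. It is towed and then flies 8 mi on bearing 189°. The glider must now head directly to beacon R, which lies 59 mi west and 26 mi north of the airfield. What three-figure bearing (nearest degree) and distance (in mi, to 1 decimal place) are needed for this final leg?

Leg 1 (189°, 8 mi): east 8 sin 189° = -1.25, north 8 cos 189° = -7.90
Current position: (-1.25, -7.90). Target: (-59, 26). Remaining: Δeast = -57.75, Δnorth = 33.90.
Bearing = atan2(-57.75, 33.90) mod 360° = 300.42°; distance = √((-57.75)² + (33.90)²) = 66.964 mi.

300°, 67.0 mi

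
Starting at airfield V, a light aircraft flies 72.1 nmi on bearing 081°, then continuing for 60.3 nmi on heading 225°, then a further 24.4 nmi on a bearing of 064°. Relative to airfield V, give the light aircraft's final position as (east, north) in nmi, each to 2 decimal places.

(50.50, -20.66)

Leg 1 (081°, 72.1 nmi): east 72.1 sin 81° = 71.21, north 72.1 cos 81° = 11.28
Leg 2 (225°, 60.3 nmi): east 60.3 sin 225° = -42.64, north 60.3 cos 225° = -42.64
Leg 3 (064°, 24.4 nmi): east 24.4 sin 64° = 21.93, north 24.4 cos 64° = 10.70
Summing: 50.50 nmi east, -20.66 nmi north → (50.50, -20.66).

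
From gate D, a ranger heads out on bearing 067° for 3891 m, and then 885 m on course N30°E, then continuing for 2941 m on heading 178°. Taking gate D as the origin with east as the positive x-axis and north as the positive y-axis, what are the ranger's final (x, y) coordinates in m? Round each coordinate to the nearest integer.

(4127, -652)

Leg 1 (067°, 3891 m): east 3891 sin 67° = 3581.68, north 3891 cos 67° = 1520.33
Leg 2 (N30°E, 885 m): east 885 sin 30° = 442.50, north 885 cos 30° = 766.43
Leg 3 (178°, 2941 m): east 2941 sin 178° = 102.64, north 2941 cos 178° = -2939.21
Summing: 4126.82 m east, -652.44 m north → (4127, -652).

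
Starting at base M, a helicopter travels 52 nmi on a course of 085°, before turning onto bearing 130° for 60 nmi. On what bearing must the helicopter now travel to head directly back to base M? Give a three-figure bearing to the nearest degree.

289°

Leg 1 (085°, 52 nmi): east 52 sin 85° = 51.80, north 52 cos 85° = 4.53
Leg 2 (130°, 60 nmi): east 60 sin 130° = 45.96, north 60 cos 130° = -38.57
Net displacement: 97.76 east, -34.04 north. Direction back to start is (-97.76, 34.04): bearing = atan2(-97.76, 34.04) mod 360° = 289.19° ≈ 289°.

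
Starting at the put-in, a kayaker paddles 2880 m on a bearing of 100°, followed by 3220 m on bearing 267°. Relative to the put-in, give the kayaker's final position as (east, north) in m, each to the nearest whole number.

(-379, -669)

Leg 1 (100°, 2880 m): east 2880 sin 100° = 2836.25, north 2880 cos 100° = -500.11
Leg 2 (267°, 3220 m): east 3220 sin 267° = -3215.59, north 3220 cos 267° = -168.52
Summing: -379.34 m east, -668.63 m north → (-379, -669).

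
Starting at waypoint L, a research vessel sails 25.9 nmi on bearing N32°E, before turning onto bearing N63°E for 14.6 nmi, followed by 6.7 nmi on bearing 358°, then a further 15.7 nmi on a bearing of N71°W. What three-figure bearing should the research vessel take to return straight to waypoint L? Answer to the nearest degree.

196°

Leg 1 (N32°E, 25.9 nmi): east 25.9 sin 32° = 13.72, north 25.9 cos 32° = 21.96
Leg 2 (N63°E, 14.6 nmi): east 14.6 sin 63° = 13.01, north 14.6 cos 63° = 6.63
Leg 3 (358°, 6.7 nmi): east 6.7 sin 358° = -0.23, north 6.7 cos 358° = 6.70
Leg 4 (N71°W, 15.7 nmi): east 15.7 sin 289° = -14.84, north 15.7 cos 289° = 5.11
Net displacement: 11.66 east, 40.40 north. Direction back to start is (-11.66, -40.40): bearing = atan2(-11.66, -40.40) mod 360° = 196.09° ≈ 196°.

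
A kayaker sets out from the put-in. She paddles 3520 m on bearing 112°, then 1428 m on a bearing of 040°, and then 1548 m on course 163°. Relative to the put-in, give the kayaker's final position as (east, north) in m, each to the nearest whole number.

(4634, -1705)

Leg 1 (112°, 3520 m): east 3520 sin 112° = 3263.69, north 3520 cos 112° = -1318.62
Leg 2 (040°, 1428 m): east 1428 sin 40° = 917.90, north 1428 cos 40° = 1093.91
Leg 3 (163°, 1548 m): east 1548 sin 163° = 452.59, north 1548 cos 163° = -1480.36
Summing: 4634.18 m east, -1705.06 m north → (4634, -1705).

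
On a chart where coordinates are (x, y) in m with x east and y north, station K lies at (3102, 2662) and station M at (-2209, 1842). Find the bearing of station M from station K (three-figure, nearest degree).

Δeast = -2209 − 3102 = -5311.00; Δnorth = 1842 − 2662 = -820.00.
Bearing = atan2(Δeast, Δnorth) mod 360° = 261.22° ≈ 261°.

261°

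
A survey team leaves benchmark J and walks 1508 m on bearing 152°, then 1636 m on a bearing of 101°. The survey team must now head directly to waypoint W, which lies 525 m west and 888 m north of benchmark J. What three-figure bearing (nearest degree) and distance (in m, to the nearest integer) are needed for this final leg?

Leg 1 (152°, 1508 m): east 1508 sin 152° = 707.96, north 1508 cos 152° = -1331.48
Leg 2 (101°, 1636 m): east 1636 sin 101° = 1605.94, north 1636 cos 101° = -312.16
Current position: (2313.91, -1643.65). Target: (-525, 888). Remaining: Δeast = -2838.91, Δnorth = 2531.65.
Bearing = atan2(-2838.91, 2531.65) mod 360° = 311.73°; distance = √((-2838.91)² + (2531.65)²) = 3803.765 m.

312°, 3804 m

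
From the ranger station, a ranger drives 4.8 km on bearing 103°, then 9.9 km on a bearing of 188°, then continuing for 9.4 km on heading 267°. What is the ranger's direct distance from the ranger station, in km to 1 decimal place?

12.9 km

Leg 1 (103°, 4.8 km): east 4.8 sin 103° = 4.68, north 4.8 cos 103° = -1.08
Leg 2 (188°, 9.9 km): east 9.9 sin 188° = -1.38, north 9.9 cos 188° = -9.80
Leg 3 (267°, 9.4 km): east 9.4 sin 267° = -9.39, north 9.4 cos 267° = -0.49
Net: -6.09 east, -11.38 north. Distance = √((-6.09)² + (-11.38)²) = 12.902 km.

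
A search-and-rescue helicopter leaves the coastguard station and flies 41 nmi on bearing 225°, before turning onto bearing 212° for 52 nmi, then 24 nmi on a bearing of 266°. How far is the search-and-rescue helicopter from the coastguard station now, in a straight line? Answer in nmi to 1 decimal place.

Leg 1 (225°, 41 nmi): east 41 sin 225° = -28.99, north 41 cos 225° = -28.99
Leg 2 (212°, 52 nmi): east 52 sin 212° = -27.56, north 52 cos 212° = -44.10
Leg 3 (266°, 24 nmi): east 24 sin 266° = -23.94, north 24 cos 266° = -1.67
Net: -80.49 east, -74.76 north. Distance = √((-80.49)² + (-74.76)²) = 109.855 nmi.

109.9 nmi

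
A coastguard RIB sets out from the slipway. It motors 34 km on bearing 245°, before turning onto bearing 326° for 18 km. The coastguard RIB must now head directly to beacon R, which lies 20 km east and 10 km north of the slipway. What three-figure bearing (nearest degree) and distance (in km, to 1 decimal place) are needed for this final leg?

Leg 1 (245°, 34 km): east 34 sin 245° = -30.81, north 34 cos 245° = -14.37
Leg 2 (326°, 18 km): east 18 sin 326° = -10.07, north 18 cos 326° = 14.92
Current position: (-40.88, 0.55). Target: (20, 10). Remaining: Δeast = 60.88, Δnorth = 9.45.
Bearing = atan2(60.88, 9.45) mod 360° = 81.18°; distance = √((60.88)² + (9.45)²) = 61.608 km.

081°, 61.6 km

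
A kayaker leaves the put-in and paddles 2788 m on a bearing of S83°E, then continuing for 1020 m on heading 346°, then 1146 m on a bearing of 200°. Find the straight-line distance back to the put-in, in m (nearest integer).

2171 m

Leg 1 (S83°E, 2788 m): east 2788 sin 97° = 2767.22, north 2788 cos 97° = -339.77
Leg 2 (346°, 1020 m): east 1020 sin 346° = -246.76, north 1020 cos 346° = 989.70
Leg 3 (200°, 1146 m): east 1146 sin 200° = -391.96, north 1146 cos 200° = -1076.89
Net: 2128.50 east, -426.96 north. Distance = √((2128.50)² + (-426.96)²) = 2170.903 m.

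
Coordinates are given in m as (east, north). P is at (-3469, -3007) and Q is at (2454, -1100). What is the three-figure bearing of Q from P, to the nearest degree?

Δeast = 2454 − -3469 = 5923.00; Δnorth = -1100 − -3007 = 1907.00.
Bearing = atan2(Δeast, Δnorth) mod 360° = 72.15° ≈ 072°.

072°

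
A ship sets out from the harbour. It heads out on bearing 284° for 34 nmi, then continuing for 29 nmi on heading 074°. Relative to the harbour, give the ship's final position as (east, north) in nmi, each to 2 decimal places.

(-5.11, 16.22)

Leg 1 (284°, 34 nmi): east 34 sin 284° = -32.99, north 34 cos 284° = 8.23
Leg 2 (074°, 29 nmi): east 29 sin 74° = 27.88, north 29 cos 74° = 7.99
Summing: -5.11 nmi east, 16.22 nmi north → (-5.11, 16.22).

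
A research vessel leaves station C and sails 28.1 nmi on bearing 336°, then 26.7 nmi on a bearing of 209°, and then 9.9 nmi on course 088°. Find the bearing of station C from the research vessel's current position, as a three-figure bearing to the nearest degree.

100°

Leg 1 (336°, 28.1 nmi): east 28.1 sin 336° = -11.43, north 28.1 cos 336° = 25.67
Leg 2 (209°, 26.7 nmi): east 26.7 sin 209° = -12.94, north 26.7 cos 209° = -23.35
Leg 3 (088°, 9.9 nmi): east 9.9 sin 88° = 9.89, north 9.9 cos 88° = 0.35
Net displacement: -14.48 east, 2.66 north. Direction back to start is (14.48, -2.66): bearing = atan2(14.48, -2.66) mod 360° = 100.42° ≈ 100°.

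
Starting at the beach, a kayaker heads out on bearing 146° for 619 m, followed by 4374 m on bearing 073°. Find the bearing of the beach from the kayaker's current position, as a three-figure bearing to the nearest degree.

260°

Leg 1 (146°, 619 m): east 619 sin 146° = 346.14, north 619 cos 146° = -513.17
Leg 2 (073°, 4374 m): east 4374 sin 73° = 4182.88, north 4374 cos 73° = 1278.83
Net displacement: 4529.02 east, 765.66 north. Direction back to start is (-4529.02, -765.66): bearing = atan2(-4529.02, -765.66) mod 360° = 260.40° ≈ 260°.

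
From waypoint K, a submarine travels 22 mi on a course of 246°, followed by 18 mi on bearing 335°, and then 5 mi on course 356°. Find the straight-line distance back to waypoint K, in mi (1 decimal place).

30.7 mi

Leg 1 (246°, 22 mi): east 22 sin 246° = -20.10, north 22 cos 246° = -8.95
Leg 2 (335°, 18 mi): east 18 sin 335° = -7.61, north 18 cos 335° = 16.31
Leg 3 (356°, 5 mi): east 5 sin 356° = -0.35, north 5 cos 356° = 4.99
Net: -28.05 east, 12.35 north. Distance = √((-28.05)² + (12.35)²) = 30.653 mi.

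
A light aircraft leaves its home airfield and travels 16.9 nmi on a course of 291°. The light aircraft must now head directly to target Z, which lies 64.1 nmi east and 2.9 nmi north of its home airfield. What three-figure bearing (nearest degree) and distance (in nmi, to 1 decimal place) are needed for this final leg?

092°, 79.9 nmi

Leg 1 (291°, 16.9 nmi): east 16.9 sin 291° = -15.78, north 16.9 cos 291° = 6.06
Current position: (-15.78, 6.06). Target: (64.1, 2.9). Remaining: Δeast = 79.88, Δnorth = -3.16.
Bearing = atan2(79.88, -3.16) mod 360° = 92.26°; distance = √((79.88)² + (-3.16)²) = 79.940 nmi.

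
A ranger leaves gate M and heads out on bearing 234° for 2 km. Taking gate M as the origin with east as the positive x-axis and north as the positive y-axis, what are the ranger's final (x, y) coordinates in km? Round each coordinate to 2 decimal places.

(-1.62, -1.18)

Leg 1 (234°, 2 km): east 2 sin 234° = -1.62, north 2 cos 234° = -1.18
Summing: -1.62 km east, -1.18 km north → (-1.62, -1.18).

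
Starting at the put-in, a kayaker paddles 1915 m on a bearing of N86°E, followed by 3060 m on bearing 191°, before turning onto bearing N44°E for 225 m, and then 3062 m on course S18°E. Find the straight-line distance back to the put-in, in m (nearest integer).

6123 m

Leg 1 (N86°E, 1915 m): east 1915 sin 86° = 1910.34, north 1915 cos 86° = 133.58
Leg 2 (191°, 3060 m): east 3060 sin 191° = -583.88, north 3060 cos 191° = -3003.78
Leg 3 (N44°E, 225 m): east 225 sin 44° = 156.30, north 225 cos 44° = 161.85
Leg 4 (S18°E, 3062 m): east 3062 sin 162° = 946.21, north 3062 cos 162° = -2912.14
Net: 2428.97 east, -5620.48 north. Distance = √((2428.97)² + (-5620.48)²) = 6122.881 m.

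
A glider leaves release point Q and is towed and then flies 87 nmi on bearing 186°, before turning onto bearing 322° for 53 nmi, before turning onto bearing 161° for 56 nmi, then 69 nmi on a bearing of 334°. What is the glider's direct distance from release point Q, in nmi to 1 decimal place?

Leg 1 (186°, 87 nmi): east 87 sin 186° = -9.09, north 87 cos 186° = -86.52
Leg 2 (322°, 53 nmi): east 53 sin 322° = -32.63, north 53 cos 322° = 41.76
Leg 3 (161°, 56 nmi): east 56 sin 161° = 18.23, north 56 cos 161° = -52.95
Leg 4 (334°, 69 nmi): east 69 sin 334° = -30.25, north 69 cos 334° = 62.02
Net: -53.74 east, -35.69 north. Distance = √((-53.74)² + (-35.69)²) = 64.512 nmi.

64.5 nmi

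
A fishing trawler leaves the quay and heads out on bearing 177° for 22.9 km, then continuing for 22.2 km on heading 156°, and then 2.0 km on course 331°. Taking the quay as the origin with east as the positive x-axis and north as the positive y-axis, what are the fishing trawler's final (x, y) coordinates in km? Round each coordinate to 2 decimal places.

Leg 1 (177°, 22.9 km): east 22.9 sin 177° = 1.20, north 22.9 cos 177° = -22.87
Leg 2 (156°, 22.2 km): east 22.2 sin 156° = 9.03, north 22.2 cos 156° = -20.28
Leg 3 (331°, 2.0 km): east 2.0 sin 331° = -0.97, north 2.0 cos 331° = 1.75
Summing: 9.26 km east, -41.40 km north → (9.26, -41.40).

(9.26, -41.40)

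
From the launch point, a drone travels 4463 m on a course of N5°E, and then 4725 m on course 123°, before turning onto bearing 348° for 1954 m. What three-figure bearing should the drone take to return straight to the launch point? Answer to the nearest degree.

226°

Leg 1 (N5°E, 4463 m): east 4463 sin 5° = 388.98, north 4463 cos 5° = 4446.02
Leg 2 (123°, 4725 m): east 4725 sin 123° = 3962.72, north 4725 cos 123° = -2573.42
Leg 3 (348°, 1954 m): east 1954 sin 348° = -406.26, north 1954 cos 348° = 1911.30
Net displacement: 3945.44 east, 3783.90 north. Direction back to start is (-3945.44, -3783.90): bearing = atan2(-3945.44, -3783.90) mod 360° = 226.20° ≈ 226°.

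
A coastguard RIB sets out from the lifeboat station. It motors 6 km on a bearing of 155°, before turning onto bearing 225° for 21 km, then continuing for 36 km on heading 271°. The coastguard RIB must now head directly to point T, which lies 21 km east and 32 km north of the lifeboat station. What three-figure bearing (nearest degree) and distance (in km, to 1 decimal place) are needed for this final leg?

Leg 1 (155°, 6 km): east 6 sin 155° = 2.54, north 6 cos 155° = -5.44
Leg 2 (225°, 21 km): east 21 sin 225° = -14.85, north 21 cos 225° = -14.85
Leg 3 (271°, 36 km): east 36 sin 271° = -35.99, north 36 cos 271° = 0.63
Current position: (-48.31, -19.66). Target: (21, 32). Remaining: Δeast = 69.31, Δnorth = 51.66.
Bearing = atan2(69.31, 51.66) mod 360° = 53.30°; distance = √((69.31)² + (51.66)²) = 86.442 km.

053°, 86.4 km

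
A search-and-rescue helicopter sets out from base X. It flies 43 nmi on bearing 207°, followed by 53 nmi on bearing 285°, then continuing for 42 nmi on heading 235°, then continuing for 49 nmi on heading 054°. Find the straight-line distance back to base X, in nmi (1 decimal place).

68.4 nmi

Leg 1 (207°, 43 nmi): east 43 sin 207° = -19.52, north 43 cos 207° = -38.31
Leg 2 (285°, 53 nmi): east 53 sin 285° = -51.19, north 53 cos 285° = 13.72
Leg 3 (235°, 42 nmi): east 42 sin 235° = -34.40, north 42 cos 235° = -24.09
Leg 4 (054°, 49 nmi): east 49 sin 54° = 39.64, north 49 cos 54° = 28.80
Net: -65.48 east, -19.88 north. Distance = √((-65.48)² + (-19.88)²) = 68.431 nmi.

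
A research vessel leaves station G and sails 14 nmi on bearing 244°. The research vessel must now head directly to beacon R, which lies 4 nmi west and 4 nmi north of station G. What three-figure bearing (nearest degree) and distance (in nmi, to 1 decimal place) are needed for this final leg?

Leg 1 (244°, 14 nmi): east 14 sin 244° = -12.58, north 14 cos 244° = -6.14
Current position: (-12.58, -6.14). Target: (-4, 4). Remaining: Δeast = 8.58, Δnorth = 10.14.
Bearing = atan2(8.58, 10.14) mod 360° = 40.25°; distance = √((8.58)² + (10.14)²) = 13.283 nmi.

040°, 13.3 nmi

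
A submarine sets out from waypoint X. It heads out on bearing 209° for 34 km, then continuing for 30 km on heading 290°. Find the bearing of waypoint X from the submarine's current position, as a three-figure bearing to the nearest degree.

066°

Leg 1 (209°, 34 km): east 34 sin 209° = -16.48, north 34 cos 209° = -29.74
Leg 2 (290°, 30 km): east 30 sin 290° = -28.19, north 30 cos 290° = 10.26
Net displacement: -44.67 east, -19.48 north. Direction back to start is (44.67, 19.48): bearing = atan2(44.67, 19.48) mod 360° = 66.44° ≈ 066°.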